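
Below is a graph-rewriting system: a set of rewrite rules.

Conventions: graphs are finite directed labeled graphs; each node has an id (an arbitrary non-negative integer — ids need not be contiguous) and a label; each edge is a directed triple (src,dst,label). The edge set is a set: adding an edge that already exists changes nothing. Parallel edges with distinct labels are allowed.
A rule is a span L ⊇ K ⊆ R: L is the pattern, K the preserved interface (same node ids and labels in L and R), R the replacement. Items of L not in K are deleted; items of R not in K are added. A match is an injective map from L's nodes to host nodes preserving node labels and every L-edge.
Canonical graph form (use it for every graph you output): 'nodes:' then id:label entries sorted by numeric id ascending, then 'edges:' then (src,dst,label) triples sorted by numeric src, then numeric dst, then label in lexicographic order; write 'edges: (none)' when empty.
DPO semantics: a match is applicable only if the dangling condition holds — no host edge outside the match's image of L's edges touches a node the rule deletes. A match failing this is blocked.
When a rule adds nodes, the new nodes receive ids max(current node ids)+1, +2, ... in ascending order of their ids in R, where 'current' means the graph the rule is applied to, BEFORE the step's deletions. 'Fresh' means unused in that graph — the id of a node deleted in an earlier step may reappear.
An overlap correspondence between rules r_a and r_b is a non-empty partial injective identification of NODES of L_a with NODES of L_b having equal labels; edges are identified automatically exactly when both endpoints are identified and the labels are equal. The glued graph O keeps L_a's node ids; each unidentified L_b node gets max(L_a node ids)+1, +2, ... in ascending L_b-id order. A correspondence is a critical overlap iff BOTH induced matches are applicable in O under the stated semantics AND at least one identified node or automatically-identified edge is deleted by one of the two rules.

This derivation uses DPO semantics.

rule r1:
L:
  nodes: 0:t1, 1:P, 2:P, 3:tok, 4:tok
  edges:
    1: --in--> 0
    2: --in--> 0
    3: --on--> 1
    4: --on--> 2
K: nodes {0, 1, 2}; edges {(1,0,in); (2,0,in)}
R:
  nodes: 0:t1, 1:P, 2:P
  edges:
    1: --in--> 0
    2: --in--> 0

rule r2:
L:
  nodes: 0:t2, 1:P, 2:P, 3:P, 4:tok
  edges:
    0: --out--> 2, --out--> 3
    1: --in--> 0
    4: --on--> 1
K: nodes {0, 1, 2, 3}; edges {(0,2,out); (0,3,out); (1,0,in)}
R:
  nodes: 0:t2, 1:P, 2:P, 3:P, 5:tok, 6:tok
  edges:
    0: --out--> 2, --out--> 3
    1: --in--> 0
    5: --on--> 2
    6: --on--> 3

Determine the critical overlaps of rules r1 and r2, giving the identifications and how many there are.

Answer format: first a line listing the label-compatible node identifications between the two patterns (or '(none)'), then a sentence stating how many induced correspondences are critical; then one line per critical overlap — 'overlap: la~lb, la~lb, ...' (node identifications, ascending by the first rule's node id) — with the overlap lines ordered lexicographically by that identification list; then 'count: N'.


label-compatible node identifications between L(r1) and L(r2): 1~1, 1~2, 1~3, 2~1, 2~2, 2~3, 3~4, 4~4
6 of the induced correspondences are critical overlaps of r1 and r2.
overlap: 1~1, 2~2, 3~4
overlap: 1~1, 2~3, 3~4
overlap: 1~1, 3~4
overlap: 1~2, 2~1, 4~4
overlap: 1~3, 2~1, 4~4
overlap: 2~1, 4~4
count: 6


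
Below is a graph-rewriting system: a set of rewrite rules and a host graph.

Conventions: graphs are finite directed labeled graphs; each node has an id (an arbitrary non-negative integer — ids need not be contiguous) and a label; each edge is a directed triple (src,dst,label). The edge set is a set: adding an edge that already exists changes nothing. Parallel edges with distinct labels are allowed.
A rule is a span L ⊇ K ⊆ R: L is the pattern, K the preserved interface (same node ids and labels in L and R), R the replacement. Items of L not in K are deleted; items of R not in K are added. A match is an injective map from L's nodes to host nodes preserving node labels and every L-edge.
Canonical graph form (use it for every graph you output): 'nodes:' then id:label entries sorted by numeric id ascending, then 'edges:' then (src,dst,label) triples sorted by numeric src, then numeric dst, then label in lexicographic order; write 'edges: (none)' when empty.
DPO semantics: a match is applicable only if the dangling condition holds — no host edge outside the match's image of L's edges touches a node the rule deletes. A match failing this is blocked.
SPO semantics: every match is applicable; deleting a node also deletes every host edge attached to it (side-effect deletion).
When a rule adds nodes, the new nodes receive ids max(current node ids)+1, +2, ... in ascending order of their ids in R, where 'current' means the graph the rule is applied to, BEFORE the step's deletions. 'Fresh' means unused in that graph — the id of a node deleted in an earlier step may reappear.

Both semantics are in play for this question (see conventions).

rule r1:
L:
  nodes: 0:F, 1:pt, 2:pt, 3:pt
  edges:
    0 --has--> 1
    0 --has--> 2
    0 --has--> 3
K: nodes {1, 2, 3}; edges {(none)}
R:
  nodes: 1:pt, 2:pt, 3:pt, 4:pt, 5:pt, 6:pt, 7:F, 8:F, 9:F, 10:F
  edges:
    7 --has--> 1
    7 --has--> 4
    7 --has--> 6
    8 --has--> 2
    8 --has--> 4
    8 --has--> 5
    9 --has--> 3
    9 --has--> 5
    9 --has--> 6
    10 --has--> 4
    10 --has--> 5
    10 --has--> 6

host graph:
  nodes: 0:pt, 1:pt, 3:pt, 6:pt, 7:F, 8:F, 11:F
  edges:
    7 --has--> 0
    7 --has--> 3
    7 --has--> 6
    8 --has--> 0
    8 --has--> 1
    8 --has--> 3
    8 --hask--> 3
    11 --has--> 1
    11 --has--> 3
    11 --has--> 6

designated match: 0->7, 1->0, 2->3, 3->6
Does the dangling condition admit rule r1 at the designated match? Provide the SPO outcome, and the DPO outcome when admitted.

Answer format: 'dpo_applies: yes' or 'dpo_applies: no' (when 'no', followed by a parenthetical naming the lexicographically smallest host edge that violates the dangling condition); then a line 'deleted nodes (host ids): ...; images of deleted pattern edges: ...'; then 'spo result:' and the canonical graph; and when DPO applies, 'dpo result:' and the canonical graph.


dpo_applies: yes
deleted nodes (host ids): 7; images of deleted pattern edges: (7,0,has); (7,3,has); (7,6,has)
spo result:
nodes: 0:pt, 1:pt, 3:pt, 6:pt, 8:F, 11:F, 12:pt, 13:pt, 14:pt, 15:F, 16:F, 17:F, 18:F
edges: (8,0,has); (8,1,has); (8,3,has); (8,3,hask); (11,1,has); (11,3,has); (11,6,has); (15,0,has); (15,12,has); (15,14,has); (16,3,has); (16,12,has); (16,13,has); (17,6,has); (17,13,has); (17,14,has); (18,12,has); (18,13,has); (18,14,has)
dpo result:
nodes: 0:pt, 1:pt, 3:pt, 6:pt, 8:F, 11:F, 12:pt, 13:pt, 14:pt, 15:F, 16:F, 17:F, 18:F
edges: (8,0,has); (8,1,has); (8,3,has); (8,3,hask); (11,1,has); (11,3,has); (11,6,has); (15,0,has); (15,12,has); (15,14,has); (16,3,has); (16,12,has); (16,13,has); (17,6,has); (17,13,has); (17,14,has); (18,12,has); (18,13,has); (18,14,has)


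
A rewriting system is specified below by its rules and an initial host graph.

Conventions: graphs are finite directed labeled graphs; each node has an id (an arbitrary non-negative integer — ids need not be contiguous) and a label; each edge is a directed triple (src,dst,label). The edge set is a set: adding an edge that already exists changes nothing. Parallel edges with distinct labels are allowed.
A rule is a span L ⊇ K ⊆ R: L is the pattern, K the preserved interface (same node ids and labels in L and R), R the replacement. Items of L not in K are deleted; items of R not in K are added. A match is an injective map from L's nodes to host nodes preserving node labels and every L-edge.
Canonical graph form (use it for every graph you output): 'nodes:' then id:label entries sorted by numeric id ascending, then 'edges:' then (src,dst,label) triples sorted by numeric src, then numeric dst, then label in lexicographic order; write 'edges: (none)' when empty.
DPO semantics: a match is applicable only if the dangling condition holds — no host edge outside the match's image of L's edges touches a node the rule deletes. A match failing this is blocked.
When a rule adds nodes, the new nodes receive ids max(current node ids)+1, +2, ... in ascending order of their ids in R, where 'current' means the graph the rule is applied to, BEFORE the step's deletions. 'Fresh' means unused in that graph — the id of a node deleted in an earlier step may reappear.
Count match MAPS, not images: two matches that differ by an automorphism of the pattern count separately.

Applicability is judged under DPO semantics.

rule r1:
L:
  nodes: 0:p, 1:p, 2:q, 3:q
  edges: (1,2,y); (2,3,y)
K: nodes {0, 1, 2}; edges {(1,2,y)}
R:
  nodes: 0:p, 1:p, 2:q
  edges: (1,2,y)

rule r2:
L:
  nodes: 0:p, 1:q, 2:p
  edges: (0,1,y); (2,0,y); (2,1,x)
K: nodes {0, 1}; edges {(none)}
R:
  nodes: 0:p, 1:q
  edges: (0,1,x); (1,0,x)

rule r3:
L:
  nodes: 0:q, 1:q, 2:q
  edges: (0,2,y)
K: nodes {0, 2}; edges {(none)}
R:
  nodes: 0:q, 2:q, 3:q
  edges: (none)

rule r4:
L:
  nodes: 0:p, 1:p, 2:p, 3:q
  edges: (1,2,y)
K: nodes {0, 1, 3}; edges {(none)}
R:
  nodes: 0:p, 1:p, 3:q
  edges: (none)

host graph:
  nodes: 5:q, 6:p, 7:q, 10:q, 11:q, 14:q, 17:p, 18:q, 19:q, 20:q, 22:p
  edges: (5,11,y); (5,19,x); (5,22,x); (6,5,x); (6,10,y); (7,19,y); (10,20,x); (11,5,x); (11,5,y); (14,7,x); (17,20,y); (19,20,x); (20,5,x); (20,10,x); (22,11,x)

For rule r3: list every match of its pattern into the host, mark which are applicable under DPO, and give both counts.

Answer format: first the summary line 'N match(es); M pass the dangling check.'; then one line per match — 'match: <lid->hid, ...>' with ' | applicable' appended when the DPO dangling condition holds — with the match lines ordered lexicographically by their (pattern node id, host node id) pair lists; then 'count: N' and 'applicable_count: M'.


18 match(es); 3 pass the dangling check.
match: 0->5, 1->7, 2->11
match: 0->5, 1->10, 2->11
match: 0->5, 1->14, 2->11
match: 0->5, 1->18, 2->11 | applicable
match: 0->5, 1->19, 2->11
match: 0->5, 1->20, 2->11
match: 0->7, 1->5, 2->19
match: 0->7, 1->10, 2->19
match: 0->7, 1->11, 2->19
match: 0->7, 1->14, 2->19
match: 0->7, 1->18, 2->19 | applicable
match: 0->7, 1->20, 2->19
match: 0->11, 1->7, 2->5
match: 0->11, 1->10, 2->5
match: 0->11, 1->14, 2->5
match: 0->11, 1->18, 2->5 | applicable
match: 0->11, 1->19, 2->5
match: 0->11, 1->20, 2->5
count: 18
applicable_count: 3


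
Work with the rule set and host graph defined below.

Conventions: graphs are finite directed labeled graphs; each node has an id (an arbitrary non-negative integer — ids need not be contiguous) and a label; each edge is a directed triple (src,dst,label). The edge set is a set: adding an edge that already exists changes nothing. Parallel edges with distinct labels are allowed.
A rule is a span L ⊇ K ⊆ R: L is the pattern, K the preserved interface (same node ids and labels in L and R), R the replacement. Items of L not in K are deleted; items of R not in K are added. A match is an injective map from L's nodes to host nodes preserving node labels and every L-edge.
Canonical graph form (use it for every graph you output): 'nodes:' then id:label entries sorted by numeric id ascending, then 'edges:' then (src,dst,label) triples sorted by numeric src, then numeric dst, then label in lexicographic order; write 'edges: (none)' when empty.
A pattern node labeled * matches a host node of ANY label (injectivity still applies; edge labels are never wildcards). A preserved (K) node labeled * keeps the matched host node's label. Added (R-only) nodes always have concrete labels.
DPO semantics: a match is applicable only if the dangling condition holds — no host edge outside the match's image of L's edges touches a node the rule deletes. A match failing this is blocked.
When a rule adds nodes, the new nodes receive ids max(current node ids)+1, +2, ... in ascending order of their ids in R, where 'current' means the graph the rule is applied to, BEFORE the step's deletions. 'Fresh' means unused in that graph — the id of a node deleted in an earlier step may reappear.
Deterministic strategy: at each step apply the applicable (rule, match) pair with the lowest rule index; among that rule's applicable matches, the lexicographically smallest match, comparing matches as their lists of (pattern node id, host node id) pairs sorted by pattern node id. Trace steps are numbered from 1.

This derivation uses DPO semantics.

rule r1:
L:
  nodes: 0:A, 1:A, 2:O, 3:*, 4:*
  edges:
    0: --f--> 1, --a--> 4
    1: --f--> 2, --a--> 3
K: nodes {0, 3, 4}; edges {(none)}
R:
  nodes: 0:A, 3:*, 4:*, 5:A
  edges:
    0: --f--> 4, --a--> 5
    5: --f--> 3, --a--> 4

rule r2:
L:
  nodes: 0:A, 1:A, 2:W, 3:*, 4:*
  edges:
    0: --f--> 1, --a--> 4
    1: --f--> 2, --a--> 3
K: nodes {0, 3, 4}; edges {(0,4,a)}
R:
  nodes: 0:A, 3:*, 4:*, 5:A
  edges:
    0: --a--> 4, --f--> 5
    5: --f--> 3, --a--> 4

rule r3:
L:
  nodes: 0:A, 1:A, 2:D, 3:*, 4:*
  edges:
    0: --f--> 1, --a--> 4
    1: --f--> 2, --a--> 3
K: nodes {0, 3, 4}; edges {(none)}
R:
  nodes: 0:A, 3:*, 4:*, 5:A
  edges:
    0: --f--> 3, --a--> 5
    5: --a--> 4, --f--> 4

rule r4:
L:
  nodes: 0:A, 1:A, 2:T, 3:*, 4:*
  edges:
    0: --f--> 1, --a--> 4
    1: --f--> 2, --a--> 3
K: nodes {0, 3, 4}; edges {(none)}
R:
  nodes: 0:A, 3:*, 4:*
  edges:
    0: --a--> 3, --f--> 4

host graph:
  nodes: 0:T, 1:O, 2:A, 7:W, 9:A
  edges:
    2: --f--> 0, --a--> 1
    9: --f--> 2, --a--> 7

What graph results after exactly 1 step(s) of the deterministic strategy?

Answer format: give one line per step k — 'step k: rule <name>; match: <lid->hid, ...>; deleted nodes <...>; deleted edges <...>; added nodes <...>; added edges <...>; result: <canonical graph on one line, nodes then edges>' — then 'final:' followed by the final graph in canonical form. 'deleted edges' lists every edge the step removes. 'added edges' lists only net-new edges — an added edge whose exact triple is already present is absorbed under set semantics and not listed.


step 1: rule r4; match: 0->9, 1->2, 2->0, 3->1, 4->7; deleted nodes 0, 2; deleted edges (2,0,f); (2,1,a); (9,2,f); (9,7,a); added nodes (none); added edges (9,1,a); (9,7,f); result: nodes: 1:O, 7:W, 9:A edges: (9,1,a); (9,7,f)
final:
nodes: 1:O, 7:W, 9:A
edges: (9,1,a); (9,7,f)


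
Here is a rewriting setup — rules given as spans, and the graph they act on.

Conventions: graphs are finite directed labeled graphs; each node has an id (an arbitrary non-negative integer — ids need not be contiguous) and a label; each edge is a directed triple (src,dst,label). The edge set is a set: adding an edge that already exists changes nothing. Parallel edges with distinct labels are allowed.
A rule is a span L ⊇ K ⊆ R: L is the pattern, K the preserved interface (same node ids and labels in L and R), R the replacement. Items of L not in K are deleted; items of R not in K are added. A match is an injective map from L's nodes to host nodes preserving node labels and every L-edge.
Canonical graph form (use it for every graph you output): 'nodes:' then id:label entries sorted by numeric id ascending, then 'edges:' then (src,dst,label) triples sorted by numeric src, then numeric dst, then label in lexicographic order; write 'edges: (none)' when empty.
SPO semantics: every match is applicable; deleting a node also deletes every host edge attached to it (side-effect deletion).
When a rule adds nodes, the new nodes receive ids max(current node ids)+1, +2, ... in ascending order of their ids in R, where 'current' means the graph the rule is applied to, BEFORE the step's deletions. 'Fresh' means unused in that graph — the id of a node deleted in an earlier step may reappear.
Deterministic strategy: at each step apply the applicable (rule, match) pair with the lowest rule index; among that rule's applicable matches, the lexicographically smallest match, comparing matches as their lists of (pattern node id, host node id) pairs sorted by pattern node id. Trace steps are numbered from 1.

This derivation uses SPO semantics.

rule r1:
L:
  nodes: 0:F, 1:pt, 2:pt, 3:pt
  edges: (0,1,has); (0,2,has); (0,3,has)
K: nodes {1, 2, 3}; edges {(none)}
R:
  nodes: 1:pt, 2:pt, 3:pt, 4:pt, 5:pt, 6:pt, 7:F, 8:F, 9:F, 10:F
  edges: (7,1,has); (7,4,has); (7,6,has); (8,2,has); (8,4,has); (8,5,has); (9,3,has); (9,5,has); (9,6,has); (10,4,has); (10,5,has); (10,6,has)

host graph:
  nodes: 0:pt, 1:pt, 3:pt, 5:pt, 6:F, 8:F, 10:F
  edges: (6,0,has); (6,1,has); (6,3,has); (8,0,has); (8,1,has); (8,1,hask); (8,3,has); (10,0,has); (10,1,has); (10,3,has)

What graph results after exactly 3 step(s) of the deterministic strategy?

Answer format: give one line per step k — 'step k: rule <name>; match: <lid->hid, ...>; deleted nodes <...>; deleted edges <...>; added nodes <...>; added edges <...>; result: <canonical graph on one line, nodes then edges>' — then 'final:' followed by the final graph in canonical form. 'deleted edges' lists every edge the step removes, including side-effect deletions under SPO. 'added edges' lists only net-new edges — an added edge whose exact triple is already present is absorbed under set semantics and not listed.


step 1: rule r1; match: 0->6, 1->0, 2->1, 3->3; deleted nodes 6; deleted edges (6,0,has); (6,1,has); (6,3,has); added nodes 11, 12, 13, 14, 15, 16, 17; added edges (14,0,has); (14,11,has); (14,13,has); (15,1,has); (15,11,has); (15,12,has); (16,3,has); (16,12,has); (16,13,has); (17,11,has); (17,12,has); (17,13,has); result: nodes: 0:pt, 1:pt, 3:pt, 5:pt, 8:F, 10:F, 11:pt, 12:pt, 13:pt, 14:F, 15:F, 16:F, 17:F edges: (8,0,has); (8,1,has); (8,1,hask); (8,3,has); (10,0,has); (10,1,has); (10,3,has); (14,0,has); (14,11,has); (14,13,has); (15,1,has); (15,11,has); (15,12,has); (16,3,has); (16,12,has); (16,13,has); (17,11,has); (17,12,has); (17,13,has)
step 2: rule r1; match: 0->8, 1->0, 2->1, 3->3; deleted nodes 8; deleted edges (8,0,has); (8,1,has); (8,1,hask); (8,3,has); added nodes 18, 19, 20, 21, 22, 23, 24; added edges (21,0,has); (21,18,has); (21,20,has); (22,1,has); (22,18,has); (22,19,has); (23,3,has); (23,19,has); (23,20,has); (24,18,has); (24,19,has); (24,20,has); result: nodes: 0:pt, 1:pt, 3:pt, 5:pt, 10:F, 11:pt, 12:pt, 13:pt, 14:F, 15:F, 16:F, 17:F, 18:pt, 19:pt, 20:pt, 21:F, 22:F, 23:F, 24:F edges: (10,0,has); (10,1,has); (10,3,has); (14,0,has); (14,11,has); (14,13,has); (15,1,has); (15,11,has); (15,12,has); (16,3,has); (16,12,has); (16,13,has); (17,11,has); (17,12,has); (17,13,has); (21,0,has); (21,18,has); (21,20,has); (22,1,has); (22,18,has); (22,19,has); (23,3,has); (23,19,has); (23,20,has); (24,18,has); (24,19,has); (24,20,has)
step 3: rule r1; match: 0->10, 1->0, 2->1, 3->3; deleted nodes 10; deleted edges (10,0,has); (10,1,has); (10,3,has); added nodes 25, 26, 27, 28, 29, 30, 31; added edges (28,0,has); (28,25,has); (28,27,has); (29,1,has); (29,25,has); (29,26,has); (30,3,has); (30,26,has); (30,27,has); (31,25,has); (31,26,has); (31,27,has); result: nodes: 0:pt, 1:pt, 3:pt, 5:pt, 11:pt, 12:pt, 13:pt, 14:F, 15:F, 16:F, 17:F, 18:pt, 19:pt, 20:pt, 21:F, 22:F, 23:F, 24:F, 25:pt, 26:pt, 27:pt, 28:F, 29:F, 30:F, 31:F edges: (14,0,has); (14,11,has); (14,13,has); (15,1,has); (15,11,has); (15,12,has); (16,3,has); (16,12,has); (16,13,has); (17,11,has); (17,12,has); (17,13,has); (21,0,has); (21,18,has); (21,20,has); (22,1,has); (22,18,has); (22,19,has); (23,3,has); (23,19,has); (23,20,has); (24,18,has); (24,19,has); (24,20,has); (28,0,has); (28,25,has); (28,27,has); (29,1,has); (29,25,has); (29,26,has); (30,3,has); (30,26,has); (30,27,has); (31,25,has); (31,26,has); (31,27,has)
final:
nodes: 0:pt, 1:pt, 3:pt, 5:pt, 11:pt, 12:pt, 13:pt, 14:F, 15:F, 16:F, 17:F, 18:pt, 19:pt, 20:pt, 21:F, 22:F, 23:F, 24:F, 25:pt, 26:pt, 27:pt, 28:F, 29:F, 30:F, 31:F
edges: (14,0,has); (14,11,has); (14,13,has); (15,1,has); (15,11,has); (15,12,has); (16,3,has); (16,12,has); (16,13,has); (17,11,has); (17,12,has); (17,13,has); (21,0,has); (21,18,has); (21,20,has); (22,1,has); (22,18,has); (22,19,has); (23,3,has); (23,19,has); (23,20,has); (24,18,has); (24,19,has); (24,20,has); (28,0,has); (28,25,has); (28,27,has); (29,1,has); (29,25,has); (29,26,has); (30,3,has); (30,26,has); (30,27,has); (31,25,has); (31,26,has); (31,27,has)


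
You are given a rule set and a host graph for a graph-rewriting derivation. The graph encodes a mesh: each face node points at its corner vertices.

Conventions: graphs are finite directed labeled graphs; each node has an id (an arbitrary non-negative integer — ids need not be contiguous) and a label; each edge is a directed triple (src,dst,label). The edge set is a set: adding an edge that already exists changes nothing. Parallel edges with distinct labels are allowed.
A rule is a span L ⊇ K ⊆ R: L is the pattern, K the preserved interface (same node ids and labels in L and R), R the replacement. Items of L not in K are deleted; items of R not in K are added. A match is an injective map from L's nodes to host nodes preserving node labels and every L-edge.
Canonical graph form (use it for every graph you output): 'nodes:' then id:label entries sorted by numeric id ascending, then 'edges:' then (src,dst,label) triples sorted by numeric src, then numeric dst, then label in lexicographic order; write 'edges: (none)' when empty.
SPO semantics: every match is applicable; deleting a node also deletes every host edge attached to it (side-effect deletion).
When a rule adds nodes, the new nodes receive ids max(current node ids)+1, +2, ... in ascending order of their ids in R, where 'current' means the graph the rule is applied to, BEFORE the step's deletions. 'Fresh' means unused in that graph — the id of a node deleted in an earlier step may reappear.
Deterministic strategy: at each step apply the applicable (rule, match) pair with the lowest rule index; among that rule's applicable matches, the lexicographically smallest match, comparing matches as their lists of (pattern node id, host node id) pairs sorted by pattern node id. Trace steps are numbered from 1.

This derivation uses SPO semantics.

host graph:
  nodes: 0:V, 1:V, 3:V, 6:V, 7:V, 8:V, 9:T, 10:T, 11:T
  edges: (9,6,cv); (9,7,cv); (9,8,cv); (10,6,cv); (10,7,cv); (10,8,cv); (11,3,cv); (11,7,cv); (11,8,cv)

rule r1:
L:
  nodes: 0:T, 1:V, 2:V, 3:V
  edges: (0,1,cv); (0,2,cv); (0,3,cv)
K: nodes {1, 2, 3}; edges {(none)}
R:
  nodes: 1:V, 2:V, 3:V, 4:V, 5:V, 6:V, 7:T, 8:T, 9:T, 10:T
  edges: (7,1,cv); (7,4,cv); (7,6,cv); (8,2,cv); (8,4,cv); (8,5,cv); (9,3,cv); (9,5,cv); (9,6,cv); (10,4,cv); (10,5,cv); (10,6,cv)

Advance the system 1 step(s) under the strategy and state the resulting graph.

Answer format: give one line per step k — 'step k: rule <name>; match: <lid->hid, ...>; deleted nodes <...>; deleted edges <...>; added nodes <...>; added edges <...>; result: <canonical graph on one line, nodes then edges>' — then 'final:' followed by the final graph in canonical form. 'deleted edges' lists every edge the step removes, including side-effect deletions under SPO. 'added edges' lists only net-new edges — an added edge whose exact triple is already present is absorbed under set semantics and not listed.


step 1: rule r1; match: 0->9, 1->6, 2->7, 3->8; deleted nodes 9; deleted edges (9,6,cv); (9,7,cv); (9,8,cv); added nodes 12, 13, 14, 15, 16, 17, 18; added edges (15,6,cv); (15,12,cv); (15,14,cv); (16,7,cv); (16,12,cv); (16,13,cv); (17,8,cv); (17,13,cv); (17,14,cv); (18,12,cv); (18,13,cv); (18,14,cv); result: nodes: 0:V, 1:V, 3:V, 6:V, 7:V, 8:V, 10:T, 11:T, 12:V, 13:V, 14:V, 15:T, 16:T, 17:T, 18:T edges: (10,6,cv); (10,7,cv); (10,8,cv); (11,3,cv); (11,7,cv); (11,8,cv); (15,6,cv); (15,12,cv); (15,14,cv); (16,7,cv); (16,12,cv); (16,13,cv); (17,8,cv); (17,13,cv); (17,14,cv); (18,12,cv); (18,13,cv); (18,14,cv)
final:
nodes: 0:V, 1:V, 3:V, 6:V, 7:V, 8:V, 10:T, 11:T, 12:V, 13:V, 14:V, 15:T, 16:T, 17:T, 18:T
edges: (10,6,cv); (10,7,cv); (10,8,cv); (11,3,cv); (11,7,cv); (11,8,cv); (15,6,cv); (15,12,cv); (15,14,cv); (16,7,cv); (16,12,cv); (16,13,cv); (17,8,cv); (17,13,cv); (17,14,cv); (18,12,cv); (18,13,cv); (18,14,cv)


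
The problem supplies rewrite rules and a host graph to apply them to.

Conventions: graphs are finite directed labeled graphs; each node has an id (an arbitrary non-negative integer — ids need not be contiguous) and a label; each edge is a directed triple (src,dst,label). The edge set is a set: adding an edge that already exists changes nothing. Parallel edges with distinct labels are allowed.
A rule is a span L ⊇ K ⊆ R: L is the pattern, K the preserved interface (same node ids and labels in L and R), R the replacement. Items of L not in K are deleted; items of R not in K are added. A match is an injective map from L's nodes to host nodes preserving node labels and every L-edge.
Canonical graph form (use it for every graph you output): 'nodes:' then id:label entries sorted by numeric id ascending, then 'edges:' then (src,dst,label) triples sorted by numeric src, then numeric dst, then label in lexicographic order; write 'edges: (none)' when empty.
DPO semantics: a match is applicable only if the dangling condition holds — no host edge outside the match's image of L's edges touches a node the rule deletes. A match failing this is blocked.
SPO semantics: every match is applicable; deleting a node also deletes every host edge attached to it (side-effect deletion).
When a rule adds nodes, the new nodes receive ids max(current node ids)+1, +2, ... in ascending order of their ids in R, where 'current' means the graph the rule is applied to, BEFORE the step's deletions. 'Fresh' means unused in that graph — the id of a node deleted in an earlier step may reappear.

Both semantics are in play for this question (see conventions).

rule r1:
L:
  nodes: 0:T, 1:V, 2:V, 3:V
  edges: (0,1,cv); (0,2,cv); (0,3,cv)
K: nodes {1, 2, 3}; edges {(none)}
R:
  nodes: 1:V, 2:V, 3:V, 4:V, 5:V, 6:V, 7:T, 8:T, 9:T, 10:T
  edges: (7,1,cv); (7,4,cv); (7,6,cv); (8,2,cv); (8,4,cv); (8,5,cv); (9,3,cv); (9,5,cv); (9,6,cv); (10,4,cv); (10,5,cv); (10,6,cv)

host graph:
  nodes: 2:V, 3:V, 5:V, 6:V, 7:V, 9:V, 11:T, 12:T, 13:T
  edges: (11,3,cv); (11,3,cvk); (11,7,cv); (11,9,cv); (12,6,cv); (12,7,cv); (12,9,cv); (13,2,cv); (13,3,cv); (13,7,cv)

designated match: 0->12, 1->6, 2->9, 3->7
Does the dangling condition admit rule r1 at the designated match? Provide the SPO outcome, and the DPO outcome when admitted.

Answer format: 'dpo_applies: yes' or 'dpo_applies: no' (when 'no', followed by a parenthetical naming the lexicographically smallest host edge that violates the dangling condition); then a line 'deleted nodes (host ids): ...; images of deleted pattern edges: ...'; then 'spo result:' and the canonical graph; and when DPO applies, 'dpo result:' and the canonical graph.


dpo_applies: yes
deleted nodes (host ids): 12; images of deleted pattern edges: (12,6,cv); (12,7,cv); (12,9,cv)
spo result:
nodes: 2:V, 3:V, 5:V, 6:V, 7:V, 9:V, 11:T, 13:T, 14:V, 15:V, 16:V, 17:T, 18:T, 19:T, 20:T
edges: (11,3,cv); (11,3,cvk); (11,7,cv); (11,9,cv); (13,2,cv); (13,3,cv); (13,7,cv); (17,6,cv); (17,14,cv); (17,16,cv); (18,9,cv); (18,14,cv); (18,15,cv); (19,7,cv); (19,15,cv); (19,16,cv); (20,14,cv); (20,15,cv); (20,16,cv)
dpo result:
nodes: 2:V, 3:V, 5:V, 6:V, 7:V, 9:V, 11:T, 13:T, 14:V, 15:V, 16:V, 17:T, 18:T, 19:T, 20:T
edges: (11,3,cv); (11,3,cvk); (11,7,cv); (11,9,cv); (13,2,cv); (13,3,cv); (13,7,cv); (17,6,cv); (17,14,cv); (17,16,cv); (18,9,cv); (18,14,cv); (18,15,cv); (19,7,cv); (19,15,cv); (19,16,cv); (20,14,cv); (20,15,cv); (20,16,cv)


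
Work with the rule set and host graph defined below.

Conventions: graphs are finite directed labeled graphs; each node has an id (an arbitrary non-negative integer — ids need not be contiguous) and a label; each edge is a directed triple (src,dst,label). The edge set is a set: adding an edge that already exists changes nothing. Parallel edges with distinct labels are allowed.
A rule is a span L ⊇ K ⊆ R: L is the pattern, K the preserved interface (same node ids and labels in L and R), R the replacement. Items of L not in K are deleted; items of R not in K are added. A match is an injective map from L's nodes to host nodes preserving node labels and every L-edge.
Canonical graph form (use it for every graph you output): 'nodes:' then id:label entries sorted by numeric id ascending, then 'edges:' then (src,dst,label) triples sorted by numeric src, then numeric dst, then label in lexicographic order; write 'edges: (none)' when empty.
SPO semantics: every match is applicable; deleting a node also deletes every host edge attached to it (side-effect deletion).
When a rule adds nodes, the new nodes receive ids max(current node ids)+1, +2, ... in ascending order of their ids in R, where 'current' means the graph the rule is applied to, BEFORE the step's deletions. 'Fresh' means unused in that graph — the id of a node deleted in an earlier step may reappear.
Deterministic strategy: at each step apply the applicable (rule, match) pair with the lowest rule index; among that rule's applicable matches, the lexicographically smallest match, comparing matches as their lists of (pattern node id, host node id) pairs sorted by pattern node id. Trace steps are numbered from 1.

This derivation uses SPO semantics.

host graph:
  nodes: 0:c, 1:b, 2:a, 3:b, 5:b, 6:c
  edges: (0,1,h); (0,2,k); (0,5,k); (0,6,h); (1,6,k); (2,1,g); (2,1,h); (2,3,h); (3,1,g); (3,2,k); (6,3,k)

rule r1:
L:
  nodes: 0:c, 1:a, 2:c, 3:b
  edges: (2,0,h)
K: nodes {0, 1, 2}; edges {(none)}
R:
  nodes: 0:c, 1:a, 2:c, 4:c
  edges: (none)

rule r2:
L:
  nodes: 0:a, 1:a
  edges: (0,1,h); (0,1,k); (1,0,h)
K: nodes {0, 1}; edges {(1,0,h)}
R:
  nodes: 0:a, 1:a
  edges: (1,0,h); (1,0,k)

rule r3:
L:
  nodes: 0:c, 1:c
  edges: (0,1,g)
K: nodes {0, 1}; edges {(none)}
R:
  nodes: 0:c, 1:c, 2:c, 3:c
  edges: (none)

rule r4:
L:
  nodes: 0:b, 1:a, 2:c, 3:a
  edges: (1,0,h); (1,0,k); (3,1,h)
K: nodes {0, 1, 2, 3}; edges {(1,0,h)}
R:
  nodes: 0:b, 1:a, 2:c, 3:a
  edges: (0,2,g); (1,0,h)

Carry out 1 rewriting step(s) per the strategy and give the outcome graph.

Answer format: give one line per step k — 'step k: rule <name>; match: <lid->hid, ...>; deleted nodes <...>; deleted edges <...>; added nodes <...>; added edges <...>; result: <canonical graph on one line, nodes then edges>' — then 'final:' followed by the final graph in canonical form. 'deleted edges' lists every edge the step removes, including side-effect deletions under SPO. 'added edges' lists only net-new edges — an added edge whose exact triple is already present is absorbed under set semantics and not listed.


step 1: rule r1; match: 0->6, 1->2, 2->0, 3->1; deleted nodes 1; deleted edges (0,1,h); (0,6,h); (1,6,k); (2,1,g); (2,1,h); (3,1,g); added nodes 7; added edges (none); result: nodes: 0:c, 2:a, 3:b, 5:b, 6:c, 7:c edges: (0,2,k); (0,5,k); (2,3,h); (3,2,k); (6,3,k)
final:
nodes: 0:c, 2:a, 3:b, 5:b, 6:c, 7:c
edges: (0,2,k); (0,5,k); (2,3,h); (3,2,k); (6,3,k)


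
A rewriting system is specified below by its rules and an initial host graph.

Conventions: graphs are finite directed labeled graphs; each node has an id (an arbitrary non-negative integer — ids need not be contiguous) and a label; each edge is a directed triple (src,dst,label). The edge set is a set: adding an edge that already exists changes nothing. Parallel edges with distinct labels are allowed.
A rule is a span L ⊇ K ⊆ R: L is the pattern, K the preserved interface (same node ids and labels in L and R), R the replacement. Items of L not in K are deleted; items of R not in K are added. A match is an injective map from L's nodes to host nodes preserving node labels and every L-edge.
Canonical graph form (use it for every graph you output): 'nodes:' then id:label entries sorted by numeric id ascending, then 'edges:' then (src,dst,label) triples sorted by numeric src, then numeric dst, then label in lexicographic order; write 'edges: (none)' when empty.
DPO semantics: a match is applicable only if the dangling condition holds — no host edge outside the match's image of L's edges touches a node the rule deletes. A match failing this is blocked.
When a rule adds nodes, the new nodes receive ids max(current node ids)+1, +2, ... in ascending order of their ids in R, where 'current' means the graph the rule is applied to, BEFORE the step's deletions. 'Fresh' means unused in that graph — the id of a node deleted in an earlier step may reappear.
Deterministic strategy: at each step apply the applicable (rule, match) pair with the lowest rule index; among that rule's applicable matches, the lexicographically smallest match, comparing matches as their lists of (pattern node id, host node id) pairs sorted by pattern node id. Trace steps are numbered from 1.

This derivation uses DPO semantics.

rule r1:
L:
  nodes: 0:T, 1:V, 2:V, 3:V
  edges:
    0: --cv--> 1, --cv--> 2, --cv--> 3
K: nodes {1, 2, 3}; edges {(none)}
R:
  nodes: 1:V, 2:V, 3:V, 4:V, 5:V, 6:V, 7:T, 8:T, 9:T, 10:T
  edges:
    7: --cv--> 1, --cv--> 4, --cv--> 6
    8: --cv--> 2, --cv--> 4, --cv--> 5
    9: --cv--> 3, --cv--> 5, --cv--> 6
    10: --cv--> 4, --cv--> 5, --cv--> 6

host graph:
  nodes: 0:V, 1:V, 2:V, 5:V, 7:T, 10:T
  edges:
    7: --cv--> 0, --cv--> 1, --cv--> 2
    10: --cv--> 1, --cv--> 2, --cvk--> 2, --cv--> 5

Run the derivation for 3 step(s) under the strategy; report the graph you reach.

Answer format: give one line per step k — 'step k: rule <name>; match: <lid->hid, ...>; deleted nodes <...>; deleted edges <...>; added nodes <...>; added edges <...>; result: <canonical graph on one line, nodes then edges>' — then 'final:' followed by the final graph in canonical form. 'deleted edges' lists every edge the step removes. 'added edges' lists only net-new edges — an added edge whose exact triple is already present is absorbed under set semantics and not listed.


step 1: rule r1; match: 0->7, 1->0, 2->1, 3->2; deleted nodes 7; deleted edges (7,0,cv); (7,1,cv); (7,2,cv); added nodes 11, 12, 13, 14, 15, 16, 17; added edges (14,0,cv); (14,11,cv); (14,13,cv); (15,1,cv); (15,11,cv); (15,12,cv); (16,2,cv); (16,12,cv); (16,13,cv); (17,11,cv); (17,12,cv); (17,13,cv); result: nodes: 0:V, 1:V, 2:V, 5:V, 10:T, 11:V, 12:V, 13:V, 14:T, 15:T, 16:T, 17:T edges: (10,1,cv); (10,2,cv); (10,2,cvk); (10,5,cv); (14,0,cv); (14,11,cv); (14,13,cv); (15,1,cv); (15,11,cv); (15,12,cv); (16,2,cv); (16,12,cv); (16,13,cv); (17,11,cv); (17,12,cv); (17,13,cv)
step 2: rule r1; match: 0->14, 1->0, 2->11, 3->13; deleted nodes 14; deleted edges (14,0,cv); (14,11,cv); (14,13,cv); added nodes 18, 19, 20, 21, 22, 23, 24; added edges (21,0,cv); (21,18,cv); (21,20,cv); (22,11,cv); (22,18,cv); (22,19,cv); (23,13,cv); (23,19,cv); (23,20,cv); (24,18,cv); (24,19,cv); (24,20,cv); result: nodes: 0:V, 1:V, 2:V, 5:V, 10:T, 11:V, 12:V, 13:V, 15:T, 16:T, 17:T, 18:V, 19:V, 20:V, 21:T, 22:T, 23:T, 24:T edges: (10,1,cv); (10,2,cv); (10,2,cvk); (10,5,cv); (15,1,cv); (15,11,cv); (15,12,cv); (16,2,cv); (16,12,cv); (16,13,cv); (17,11,cv); (17,12,cv); (17,13,cv); (21,0,cv); (21,18,cv); (21,20,cv); (22,11,cv); (22,18,cv); (22,19,cv); (23,13,cv); (23,19,cv); (23,20,cv); (24,18,cv); (24,19,cv); (24,20,cv)
step 3: rule r1; match: 0->15, 1->1, 2->11, 3->12; deleted nodes 15; deleted edges (15,1,cv); (15,11,cv); (15,12,cv); added nodes 25, 26, 27, 28, 29, 30, 31; added edges (28,1,cv); (28,25,cv); (28,27,cv); (29,11,cv); (29,25,cv); (29,26,cv); (30,12,cv); (30,26,cv); (30,27,cv); (31,25,cv); (31,26,cv); (31,27,cv); result: nodes: 0:V, 1:V, 2:V, 5:V, 10:T, 11:V, 12:V, 13:V, 16:T, 17:T, 18:V, 19:V, 20:V, 21:T, 22:T, 23:T, 24:T, 25:V, 26:V, 27:V, 28:T, 29:T, 30:T, 31:T edges: (10,1,cv); (10,2,cv); (10,2,cvk); (10,5,cv); (16,2,cv); (16,12,cv); (16,13,cv); (17,11,cv); (17,12,cv); (17,13,cv); (21,0,cv); (21,18,cv); (21,20,cv); (22,11,cv); (22,18,cv); (22,19,cv); (23,13,cv); (23,19,cv); (23,20,cv); (24,18,cv); (24,19,cv); (24,20,cv); (28,1,cv); (28,25,cv); (28,27,cv); (29,11,cv); (29,25,cv); (29,26,cv); (30,12,cv); (30,26,cv); (30,27,cv); (31,25,cv); (31,26,cv); (31,27,cv)
final:
nodes: 0:V, 1:V, 2:V, 5:V, 10:T, 11:V, 12:V, 13:V, 16:T, 17:T, 18:V, 19:V, 20:V, 21:T, 22:T, 23:T, 24:T, 25:V, 26:V, 27:V, 28:T, 29:T, 30:T, 31:T
edges: (10,1,cv); (10,2,cv); (10,2,cvk); (10,5,cv); (16,2,cv); (16,12,cv); (16,13,cv); (17,11,cv); (17,12,cv); (17,13,cv); (21,0,cv); (21,18,cv); (21,20,cv); (22,11,cv); (22,18,cv); (22,19,cv); (23,13,cv); (23,19,cv); (23,20,cv); (24,18,cv); (24,19,cv); (24,20,cv); (28,1,cv); (28,25,cv); (28,27,cv); (29,11,cv); (29,25,cv); (29,26,cv); (30,12,cv); (30,26,cv); (30,27,cv); (31,25,cv); (31,26,cv); (31,27,cv)


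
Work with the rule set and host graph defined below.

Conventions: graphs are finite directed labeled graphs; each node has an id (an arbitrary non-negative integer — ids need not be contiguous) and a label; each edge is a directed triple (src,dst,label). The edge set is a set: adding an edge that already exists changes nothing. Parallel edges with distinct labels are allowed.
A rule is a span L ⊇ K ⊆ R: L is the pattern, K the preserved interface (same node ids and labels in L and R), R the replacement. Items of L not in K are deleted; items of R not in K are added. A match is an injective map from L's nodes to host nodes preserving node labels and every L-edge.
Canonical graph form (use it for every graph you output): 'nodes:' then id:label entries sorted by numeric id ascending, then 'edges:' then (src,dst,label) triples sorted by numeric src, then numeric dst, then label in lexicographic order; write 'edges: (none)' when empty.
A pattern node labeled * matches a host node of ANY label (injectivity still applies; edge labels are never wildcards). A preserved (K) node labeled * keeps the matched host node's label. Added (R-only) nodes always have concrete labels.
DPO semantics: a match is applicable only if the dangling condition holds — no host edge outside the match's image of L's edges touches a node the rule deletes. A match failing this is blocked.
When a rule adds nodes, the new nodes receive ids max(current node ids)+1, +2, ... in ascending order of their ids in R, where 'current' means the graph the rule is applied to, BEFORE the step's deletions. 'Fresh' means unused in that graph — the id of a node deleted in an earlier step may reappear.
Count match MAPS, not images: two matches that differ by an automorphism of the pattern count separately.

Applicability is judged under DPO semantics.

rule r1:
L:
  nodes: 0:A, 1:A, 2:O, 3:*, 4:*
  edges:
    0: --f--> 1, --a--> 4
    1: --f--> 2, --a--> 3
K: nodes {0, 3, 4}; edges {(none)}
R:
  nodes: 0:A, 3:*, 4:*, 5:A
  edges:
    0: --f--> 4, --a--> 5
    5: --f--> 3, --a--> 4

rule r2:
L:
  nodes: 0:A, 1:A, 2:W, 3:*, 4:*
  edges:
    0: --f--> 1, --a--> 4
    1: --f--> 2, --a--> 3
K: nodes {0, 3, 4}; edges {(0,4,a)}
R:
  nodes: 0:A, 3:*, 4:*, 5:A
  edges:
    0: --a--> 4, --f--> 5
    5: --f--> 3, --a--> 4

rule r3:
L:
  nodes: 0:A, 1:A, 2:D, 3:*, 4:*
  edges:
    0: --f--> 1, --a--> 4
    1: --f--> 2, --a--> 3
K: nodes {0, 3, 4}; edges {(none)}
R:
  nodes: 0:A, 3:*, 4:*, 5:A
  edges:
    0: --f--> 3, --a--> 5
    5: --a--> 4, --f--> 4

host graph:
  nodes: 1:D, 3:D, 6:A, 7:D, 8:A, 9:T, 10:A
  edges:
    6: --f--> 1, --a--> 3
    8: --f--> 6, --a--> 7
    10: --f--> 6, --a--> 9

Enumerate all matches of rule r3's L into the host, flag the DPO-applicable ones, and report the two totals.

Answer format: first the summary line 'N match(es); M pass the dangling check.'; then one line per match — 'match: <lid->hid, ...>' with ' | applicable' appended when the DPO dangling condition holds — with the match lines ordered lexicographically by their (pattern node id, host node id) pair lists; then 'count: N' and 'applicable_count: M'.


2 match(es); 0 pass the dangling check.
match: 0->8, 1->6, 2->1, 3->3, 4->7
match: 0->10, 1->6, 2->1, 3->3, 4->9
count: 2
applicable_count: 0


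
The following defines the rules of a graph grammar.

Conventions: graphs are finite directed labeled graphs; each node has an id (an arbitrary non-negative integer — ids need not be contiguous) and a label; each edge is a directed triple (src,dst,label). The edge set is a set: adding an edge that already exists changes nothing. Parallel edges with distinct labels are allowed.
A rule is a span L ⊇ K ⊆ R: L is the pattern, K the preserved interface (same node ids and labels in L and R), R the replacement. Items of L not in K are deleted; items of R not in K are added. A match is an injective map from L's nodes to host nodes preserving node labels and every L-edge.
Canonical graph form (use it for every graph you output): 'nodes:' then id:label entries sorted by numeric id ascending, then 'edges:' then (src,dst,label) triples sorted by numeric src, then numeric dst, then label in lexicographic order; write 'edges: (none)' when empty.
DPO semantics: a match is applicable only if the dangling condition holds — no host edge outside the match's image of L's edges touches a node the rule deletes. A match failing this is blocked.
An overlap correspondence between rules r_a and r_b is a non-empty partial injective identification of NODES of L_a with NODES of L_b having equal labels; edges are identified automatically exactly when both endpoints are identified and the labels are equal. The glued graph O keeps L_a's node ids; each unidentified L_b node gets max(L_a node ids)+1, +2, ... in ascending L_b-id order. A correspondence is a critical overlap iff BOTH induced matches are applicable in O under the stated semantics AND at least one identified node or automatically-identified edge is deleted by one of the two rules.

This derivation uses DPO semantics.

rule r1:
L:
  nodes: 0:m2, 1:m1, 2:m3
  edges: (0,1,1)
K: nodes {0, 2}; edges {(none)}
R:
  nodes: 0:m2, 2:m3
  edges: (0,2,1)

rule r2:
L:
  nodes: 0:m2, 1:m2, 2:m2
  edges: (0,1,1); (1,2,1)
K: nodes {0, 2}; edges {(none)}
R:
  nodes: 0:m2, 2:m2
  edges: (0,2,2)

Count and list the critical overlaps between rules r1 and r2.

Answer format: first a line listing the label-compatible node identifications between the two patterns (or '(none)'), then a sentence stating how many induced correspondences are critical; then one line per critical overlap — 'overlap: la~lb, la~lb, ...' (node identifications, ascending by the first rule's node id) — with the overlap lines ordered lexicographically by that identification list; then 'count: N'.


label-compatible node identifications between L(r1) and L(r2): 0~0, 0~1, 0~2
0 of the induced correspondences are critical overlaps of r1 and r2.
count: 0
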